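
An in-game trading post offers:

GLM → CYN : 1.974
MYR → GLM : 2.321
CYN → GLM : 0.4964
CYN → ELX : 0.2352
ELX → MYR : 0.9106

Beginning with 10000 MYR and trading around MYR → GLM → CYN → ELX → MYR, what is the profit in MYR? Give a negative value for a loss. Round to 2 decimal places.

-187.33

10000 MYR × 2.321 = 23210 GLM
23210 GLM × 1.974 = 45816.54 CYN
45816.54 CYN × 0.2352 = 10776.050208 ELX
10776.050208 ELX × 0.9106 = 9812.6713194048 MYR
Net change: 9812.6713194048 − 10000 = -187.3286805952 MYR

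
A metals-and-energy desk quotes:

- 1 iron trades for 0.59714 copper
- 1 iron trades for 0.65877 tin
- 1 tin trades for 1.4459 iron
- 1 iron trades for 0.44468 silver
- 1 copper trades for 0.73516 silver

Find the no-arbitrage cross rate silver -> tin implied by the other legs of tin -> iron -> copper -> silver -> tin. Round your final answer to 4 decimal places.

Known legs of the cycle: 1.4459 × 0.59714 × 0.73516 = 0.63474061836616
For no arbitrage the full-cycle product must be 1, so the missing rate is 1 / 0.63474061836616 ≈ 1.575447.

1.5754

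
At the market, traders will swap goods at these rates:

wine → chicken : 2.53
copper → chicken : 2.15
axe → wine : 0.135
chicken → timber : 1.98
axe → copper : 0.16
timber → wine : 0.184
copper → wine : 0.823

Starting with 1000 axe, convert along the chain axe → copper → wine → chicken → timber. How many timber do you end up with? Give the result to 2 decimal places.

659.64

1000 axe × 0.16 = 160 copper
160 copper × 0.823 = 131.68 wine
131.68 wine × 2.53 = 333.1504 chicken
333.1504 chicken × 1.98 = 659.637792 timber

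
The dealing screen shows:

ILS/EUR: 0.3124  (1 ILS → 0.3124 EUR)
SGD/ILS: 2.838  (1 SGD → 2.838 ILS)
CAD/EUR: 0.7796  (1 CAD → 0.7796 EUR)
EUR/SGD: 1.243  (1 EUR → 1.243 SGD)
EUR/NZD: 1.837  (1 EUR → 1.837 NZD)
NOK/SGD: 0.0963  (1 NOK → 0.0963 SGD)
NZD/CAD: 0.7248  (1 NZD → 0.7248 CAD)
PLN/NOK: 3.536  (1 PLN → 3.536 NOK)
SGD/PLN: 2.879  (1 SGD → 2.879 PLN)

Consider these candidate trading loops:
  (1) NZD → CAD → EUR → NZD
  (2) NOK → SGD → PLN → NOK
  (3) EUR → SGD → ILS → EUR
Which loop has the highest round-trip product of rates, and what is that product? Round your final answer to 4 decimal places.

(1) 0.7248 × 0.7796 × 1.837 = 1.03800
(2) 0.0963 × 2.879 × 3.536 = 0.98035
(3) 1.243 × 2.838 × 0.3124 = 1.10203
Highest is cycle (3) at 1.1020 (>1, arbitrage).

1.1020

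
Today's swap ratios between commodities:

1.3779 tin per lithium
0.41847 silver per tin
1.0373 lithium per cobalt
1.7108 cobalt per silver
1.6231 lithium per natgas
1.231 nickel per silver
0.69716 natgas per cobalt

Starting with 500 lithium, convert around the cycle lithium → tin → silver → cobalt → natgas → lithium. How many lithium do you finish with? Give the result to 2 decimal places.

558.12

500 lithium × 1.3779 = 688.95 tin
688.95 tin × 0.41847 = 288.3049065 silver
288.3049065 silver × 1.7108 = 493.2320340402 cobalt
493.2320340402 cobalt × 0.69716 = 343.861644851465832 natgas
343.861644851465832 natgas × 1.6231 = 558.1218357584141919192 lithium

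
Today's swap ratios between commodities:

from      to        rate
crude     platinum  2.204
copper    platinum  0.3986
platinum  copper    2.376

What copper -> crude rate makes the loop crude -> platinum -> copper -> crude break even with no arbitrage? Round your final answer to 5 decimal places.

0.19096

Known legs of the cycle: 2.204 × 2.376 = 5.236704
For no arbitrage the full-cycle product must be 1, so the missing rate is 1 / 5.236704 ≈ 0.1909598.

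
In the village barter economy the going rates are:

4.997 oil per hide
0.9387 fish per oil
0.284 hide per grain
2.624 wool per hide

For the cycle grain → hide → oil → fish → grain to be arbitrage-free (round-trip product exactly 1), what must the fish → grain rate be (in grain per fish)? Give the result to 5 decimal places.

0.75066

Known legs of the cycle: 0.284 × 4.997 × 0.9387 = 1.3321542276
For no arbitrage the full-cycle product must be 1, so the missing rate is 1 / 1.3321542276 ≈ 0.7506638.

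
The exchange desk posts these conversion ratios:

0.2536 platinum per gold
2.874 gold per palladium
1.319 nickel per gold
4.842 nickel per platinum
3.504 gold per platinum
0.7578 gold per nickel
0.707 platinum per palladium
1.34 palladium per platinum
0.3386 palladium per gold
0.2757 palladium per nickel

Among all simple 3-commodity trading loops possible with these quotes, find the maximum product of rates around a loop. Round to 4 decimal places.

gold→nickel→palladium→gold: 1.319 × 0.2757 × 2.874 = 1.04513
gold→platinum→palladium→gold: 0.2536 × 1.34 × 2.874 = 0.97665
nickel→palladium→platinum→nickel: 0.2757 × 0.707 × 4.842 = 0.94380
gold→platinum→nickel→gold: 0.2536 × 4.842 × 0.7578 = 0.93053
gold→palladium→platinum→gold: 0.3386 × 0.707 × 3.504 = 0.83882
Maximum is gold→nickel→palladium→gold at 1.0451; arbitrage exists.

1.0451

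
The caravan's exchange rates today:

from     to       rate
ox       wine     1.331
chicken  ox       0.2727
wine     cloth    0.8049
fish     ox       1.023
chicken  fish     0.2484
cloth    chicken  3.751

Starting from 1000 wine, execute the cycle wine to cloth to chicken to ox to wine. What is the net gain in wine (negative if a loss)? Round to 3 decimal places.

1000 wine × 0.8049 = 804.9 cloth
804.9 cloth × 3.751 = 3019.1799 chicken
3019.1799 chicken × 0.2727 = 823.33035873 ox
823.33035873 ox × 1.331 = 1095.85270746963 wine
Net change: 1095.85270746963 − 1000 = 95.85270746963 wine

95.853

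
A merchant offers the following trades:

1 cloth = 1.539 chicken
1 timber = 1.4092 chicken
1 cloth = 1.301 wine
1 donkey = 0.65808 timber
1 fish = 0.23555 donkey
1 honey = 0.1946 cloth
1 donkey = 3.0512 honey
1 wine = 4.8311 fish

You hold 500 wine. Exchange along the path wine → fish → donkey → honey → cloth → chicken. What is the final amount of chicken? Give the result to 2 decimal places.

519.94

500 wine × 4.8311 = 2415.55 fish
2415.55 fish × 0.23555 = 568.9828025 donkey
568.9828025 donkey × 3.0512 = 1736.080326988 honey
1736.080326988 honey × 0.1946 = 337.8412316318648 cloth
337.8412316318648 cloth × 1.539 = 519.9376554814399272 chicken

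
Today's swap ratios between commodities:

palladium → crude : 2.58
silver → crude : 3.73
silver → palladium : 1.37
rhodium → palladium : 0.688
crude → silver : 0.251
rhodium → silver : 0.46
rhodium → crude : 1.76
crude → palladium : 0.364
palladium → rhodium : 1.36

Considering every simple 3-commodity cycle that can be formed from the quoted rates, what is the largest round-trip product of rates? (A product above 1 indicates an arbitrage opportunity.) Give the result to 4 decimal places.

0.8872

palladium→crude→silver→palladium: 2.58 × 0.251 × 1.37 = 0.88718
palladium→rhodium→crude→palladium: 1.36 × 1.76 × 0.364 = 0.87127
palladium→rhodium→silver→palladium: 1.36 × 0.46 × 1.37 = 0.85707
Maximum is palladium→crude→silver→palladium at 0.8872; no arbitrage — every cycle loses value.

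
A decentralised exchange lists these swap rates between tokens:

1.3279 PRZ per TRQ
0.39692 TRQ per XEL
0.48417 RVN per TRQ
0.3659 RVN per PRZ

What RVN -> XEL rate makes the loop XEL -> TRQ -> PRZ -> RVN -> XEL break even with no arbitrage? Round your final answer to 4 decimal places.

5.1852

Known legs of the cycle: 0.39692 × 1.3279 × 0.3659 = 0.1928549378812
For no arbitrage the full-cycle product must be 1, so the missing rate is 1 / 0.1928549378812 ≈ 5.185244.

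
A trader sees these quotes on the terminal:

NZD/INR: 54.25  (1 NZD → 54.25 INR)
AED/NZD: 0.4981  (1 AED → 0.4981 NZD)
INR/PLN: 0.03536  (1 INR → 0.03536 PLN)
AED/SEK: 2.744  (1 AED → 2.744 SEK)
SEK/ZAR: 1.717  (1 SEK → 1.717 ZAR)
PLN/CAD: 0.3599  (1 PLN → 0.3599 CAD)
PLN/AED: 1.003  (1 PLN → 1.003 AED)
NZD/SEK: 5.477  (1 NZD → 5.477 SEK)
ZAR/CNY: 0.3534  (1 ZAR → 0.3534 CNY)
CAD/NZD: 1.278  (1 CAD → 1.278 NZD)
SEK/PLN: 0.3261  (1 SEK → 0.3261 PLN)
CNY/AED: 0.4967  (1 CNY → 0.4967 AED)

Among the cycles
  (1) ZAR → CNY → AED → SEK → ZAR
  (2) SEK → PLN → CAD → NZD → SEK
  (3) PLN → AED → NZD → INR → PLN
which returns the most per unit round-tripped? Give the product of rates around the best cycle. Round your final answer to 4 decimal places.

0.9584

(1) 0.3534 × 0.4967 × 2.744 × 1.717 = 0.82702
(2) 0.3261 × 0.3599 × 1.278 × 5.477 = 0.82150
(3) 1.003 × 0.4981 × 54.25 × 0.03536 = 0.95836
Highest is cycle (3) at 0.9584 (≤1, no arbitrage).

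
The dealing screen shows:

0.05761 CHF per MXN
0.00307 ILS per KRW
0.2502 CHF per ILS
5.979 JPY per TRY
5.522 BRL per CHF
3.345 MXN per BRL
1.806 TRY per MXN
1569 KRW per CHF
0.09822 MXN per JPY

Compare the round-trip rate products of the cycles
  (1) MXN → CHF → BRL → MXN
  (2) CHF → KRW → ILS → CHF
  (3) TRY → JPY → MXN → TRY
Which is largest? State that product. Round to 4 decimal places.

(1) 0.05761 × 5.522 × 3.345 = 1.06412
(2) 1569 × 0.00307 × 0.2502 = 1.20517
(3) 5.979 × 0.09822 × 1.806 = 1.06059
Highest is cycle (2) at 1.2052 (>1, arbitrage).

1.2052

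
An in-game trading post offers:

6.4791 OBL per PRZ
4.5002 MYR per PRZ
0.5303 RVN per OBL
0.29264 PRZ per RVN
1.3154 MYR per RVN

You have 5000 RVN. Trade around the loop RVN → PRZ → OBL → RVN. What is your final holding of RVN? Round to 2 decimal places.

5000 RVN × 0.29264 = 1463.2 PRZ
1463.2 PRZ × 6.4791 = 9480.21912 OBL
9480.21912 OBL × 0.5303 = 5027.360199336 RVN

5027.36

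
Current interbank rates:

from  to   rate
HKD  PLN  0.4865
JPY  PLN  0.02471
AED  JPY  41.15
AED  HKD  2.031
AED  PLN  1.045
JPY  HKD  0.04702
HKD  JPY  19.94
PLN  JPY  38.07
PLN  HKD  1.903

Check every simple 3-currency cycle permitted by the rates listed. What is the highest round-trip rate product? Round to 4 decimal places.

0.9376

PLN→HKD→JPY→PLN: 1.903 × 19.94 × 0.02471 = 0.93764
PLN→JPY→HKD→PLN: 38.07 × 0.04702 × 0.4865 = 0.87086
Maximum is PLN→HKD→JPY→PLN at 0.9376; no arbitrage — every cycle loses value.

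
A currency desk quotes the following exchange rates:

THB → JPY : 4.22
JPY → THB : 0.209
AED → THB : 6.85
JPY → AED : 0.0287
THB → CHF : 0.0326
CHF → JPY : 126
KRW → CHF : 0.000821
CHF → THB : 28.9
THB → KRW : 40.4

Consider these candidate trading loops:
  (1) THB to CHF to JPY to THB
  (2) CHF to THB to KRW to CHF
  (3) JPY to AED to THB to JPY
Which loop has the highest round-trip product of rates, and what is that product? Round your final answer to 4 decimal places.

(1) 0.0326 × 126 × 0.209 = 0.85849
(2) 28.9 × 40.4 × 0.000821 = 0.95857
(3) 0.0287 × 6.85 × 4.22 = 0.82963
Highest is cycle (2) at 0.9586 (≤1, no arbitrage).

0.9586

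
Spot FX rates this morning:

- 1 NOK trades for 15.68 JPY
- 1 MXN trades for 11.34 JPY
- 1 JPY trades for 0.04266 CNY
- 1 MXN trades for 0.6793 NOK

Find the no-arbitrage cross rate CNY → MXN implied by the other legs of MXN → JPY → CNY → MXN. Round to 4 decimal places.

2.0671

Known legs of the cycle: 11.34 × 0.04266 = 0.4837644
For no arbitrage the full-cycle product must be 1, so the missing rate is 1 / 0.4837644 ≈ 2.067122.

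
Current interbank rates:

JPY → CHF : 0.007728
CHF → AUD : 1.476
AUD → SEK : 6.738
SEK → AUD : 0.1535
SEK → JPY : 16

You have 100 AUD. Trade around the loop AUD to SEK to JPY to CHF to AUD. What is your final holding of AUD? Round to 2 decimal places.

100 AUD × 6.738 = 673.8 SEK
673.8 SEK × 16 = 10780.8 JPY
10780.8 JPY × 0.007728 = 83.3140224 CHF
83.3140224 CHF × 1.476 = 122.9714970624 AUD

122.97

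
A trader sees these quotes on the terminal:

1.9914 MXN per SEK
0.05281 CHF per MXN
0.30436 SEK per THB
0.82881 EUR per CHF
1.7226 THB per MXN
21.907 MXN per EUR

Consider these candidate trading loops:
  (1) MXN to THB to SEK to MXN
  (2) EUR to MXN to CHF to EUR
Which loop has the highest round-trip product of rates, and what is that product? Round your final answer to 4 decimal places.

(1) 1.7226 × 0.30436 × 1.9914 = 1.04407
(2) 21.907 × 0.05281 × 0.82881 = 0.95886
Highest is cycle (1) at 1.0441 (>1, arbitrage).

1.0441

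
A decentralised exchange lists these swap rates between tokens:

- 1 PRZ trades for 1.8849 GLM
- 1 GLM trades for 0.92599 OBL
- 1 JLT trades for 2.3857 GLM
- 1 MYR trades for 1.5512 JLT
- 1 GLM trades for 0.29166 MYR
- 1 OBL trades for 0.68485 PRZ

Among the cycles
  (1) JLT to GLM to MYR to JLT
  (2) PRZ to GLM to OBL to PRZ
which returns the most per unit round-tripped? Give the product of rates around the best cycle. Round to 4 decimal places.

(1) 2.3857 × 0.29166 × 1.5512 = 1.07935
(2) 1.8849 × 0.92599 × 0.68485 = 1.19534
Highest is cycle (2) at 1.1953 (>1, arbitrage).

1.1953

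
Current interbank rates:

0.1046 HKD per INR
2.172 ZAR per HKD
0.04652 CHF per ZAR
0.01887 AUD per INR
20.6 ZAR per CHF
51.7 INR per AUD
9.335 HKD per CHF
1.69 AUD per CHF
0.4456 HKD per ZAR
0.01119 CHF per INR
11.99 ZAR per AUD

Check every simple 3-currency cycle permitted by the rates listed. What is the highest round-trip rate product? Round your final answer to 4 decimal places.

0.9777

CHF→AUD→INR→CHF: 1.69 × 51.7 × 0.01119 = 0.97770
HKD→ZAR→CHF→HKD: 2.172 × 0.04652 × 9.335 = 0.94322
CHF→AUD→ZAR→CHF: 1.69 × 11.99 × 0.04652 = 0.94264
Maximum is CHF→AUD→INR→CHF at 0.9777; no arbitrage — every cycle loses value.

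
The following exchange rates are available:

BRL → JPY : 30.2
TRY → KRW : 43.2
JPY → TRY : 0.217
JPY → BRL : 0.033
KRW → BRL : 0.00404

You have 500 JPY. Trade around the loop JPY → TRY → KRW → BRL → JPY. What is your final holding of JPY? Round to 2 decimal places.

500 JPY × 0.217 = 108.5 TRY
108.5 TRY × 43.2 = 4687.2 KRW
4687.2 KRW × 0.00404 = 18.936288 BRL
18.936288 BRL × 30.2 = 571.8758976 JPY

571.88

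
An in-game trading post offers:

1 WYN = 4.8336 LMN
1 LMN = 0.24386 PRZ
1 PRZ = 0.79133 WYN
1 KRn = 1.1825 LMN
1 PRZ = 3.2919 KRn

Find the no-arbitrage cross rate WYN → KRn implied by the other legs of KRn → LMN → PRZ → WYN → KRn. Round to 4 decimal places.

4.3823

Known legs of the cycle: 1.1825 × 0.24386 × 0.79133 = 0.2281914402185
For no arbitrage the full-cycle product must be 1, so the missing rate is 1 / 0.2281914402185 ≈ 4.382285.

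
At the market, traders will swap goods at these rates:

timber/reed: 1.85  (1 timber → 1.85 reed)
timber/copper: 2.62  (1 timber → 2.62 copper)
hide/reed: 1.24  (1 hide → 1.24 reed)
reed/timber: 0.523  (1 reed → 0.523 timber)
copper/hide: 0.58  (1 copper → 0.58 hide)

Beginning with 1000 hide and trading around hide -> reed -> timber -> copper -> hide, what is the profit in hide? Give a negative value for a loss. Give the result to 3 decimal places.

-14.509

1000 hide × 1.24 = 1240 reed
1240 reed × 0.523 = 648.52 timber
648.52 timber × 2.62 = 1699.1224 copper
1699.1224 copper × 0.58 = 985.490992 hide
Net change: 985.490992 − 1000 = -14.509008 hide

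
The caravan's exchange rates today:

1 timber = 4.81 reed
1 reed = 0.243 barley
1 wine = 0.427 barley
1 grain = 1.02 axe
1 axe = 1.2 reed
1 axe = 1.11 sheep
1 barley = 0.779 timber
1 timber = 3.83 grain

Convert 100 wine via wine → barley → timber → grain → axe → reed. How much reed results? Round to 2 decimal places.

155.94

100 wine × 0.427 = 42.7 barley
42.7 barley × 0.779 = 33.2633 timber
33.2633 timber × 3.83 = 127.398439 grain
127.398439 grain × 1.02 = 129.94640778 axe
129.94640778 axe × 1.2 = 155.935689336 reed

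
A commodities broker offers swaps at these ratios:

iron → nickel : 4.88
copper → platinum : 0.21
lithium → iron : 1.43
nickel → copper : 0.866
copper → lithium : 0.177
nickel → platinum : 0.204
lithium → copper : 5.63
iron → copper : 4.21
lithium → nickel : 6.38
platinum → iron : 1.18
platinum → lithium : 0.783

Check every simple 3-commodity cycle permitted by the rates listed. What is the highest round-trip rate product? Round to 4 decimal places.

1.1747

iron→nickel→platinum→iron: 4.88 × 0.204 × 1.18 = 1.17471
lithium→iron→copper→lithium: 1.43 × 4.21 × 0.177 = 1.06559
iron→copper→platinum→iron: 4.21 × 0.21 × 1.18 = 1.04324
lithium→nickel→platinum→lithium: 6.38 × 0.204 × 0.783 = 1.01909
lithium→nickel→copper→lithium: 6.38 × 0.866 × 0.177 = 0.97794
lithium→copper→platinum→lithium: 5.63 × 0.21 × 0.783 = 0.92574
Maximum is iron→nickel→platinum→iron at 1.1747; arbitrage exists.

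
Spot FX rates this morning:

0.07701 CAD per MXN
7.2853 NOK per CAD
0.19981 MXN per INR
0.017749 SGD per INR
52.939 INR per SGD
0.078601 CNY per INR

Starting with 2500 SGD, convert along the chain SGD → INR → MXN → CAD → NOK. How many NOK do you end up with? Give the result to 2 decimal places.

2500 SGD × 52.939 = 132347.5 INR
132347.5 INR × 0.19981 = 26444.353975 MXN
26444.353975 MXN × 0.07701 = 2036.47969961475 CAD
2036.47969961475 CAD × 7.2853 = 14836.365555603338175 NOK

14836.37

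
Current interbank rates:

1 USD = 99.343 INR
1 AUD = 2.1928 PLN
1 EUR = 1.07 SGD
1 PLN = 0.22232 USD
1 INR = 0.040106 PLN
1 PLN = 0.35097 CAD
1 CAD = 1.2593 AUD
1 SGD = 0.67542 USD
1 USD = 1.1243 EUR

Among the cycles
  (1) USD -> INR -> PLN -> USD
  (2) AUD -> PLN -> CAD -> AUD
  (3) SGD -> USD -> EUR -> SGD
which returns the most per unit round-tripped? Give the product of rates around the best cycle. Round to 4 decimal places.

0.9692

(1) 99.343 × 0.040106 × 0.22232 = 0.88578
(2) 2.1928 × 0.35097 × 1.2593 = 0.96917
(3) 0.67542 × 1.1243 × 1.07 = 0.81253
Highest is cycle (2) at 0.9692 (≤1, no arbitrage).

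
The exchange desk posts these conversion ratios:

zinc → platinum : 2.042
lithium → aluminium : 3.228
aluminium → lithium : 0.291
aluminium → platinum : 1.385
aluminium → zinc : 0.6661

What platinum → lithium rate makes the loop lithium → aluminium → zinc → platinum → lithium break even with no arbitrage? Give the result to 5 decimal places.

Known legs of the cycle: 3.228 × 0.6661 × 2.042 = 4.3906487736
For no arbitrage the full-cycle product must be 1, so the missing rate is 1 / 4.3906487736 ≈ 0.2277568.

0.22776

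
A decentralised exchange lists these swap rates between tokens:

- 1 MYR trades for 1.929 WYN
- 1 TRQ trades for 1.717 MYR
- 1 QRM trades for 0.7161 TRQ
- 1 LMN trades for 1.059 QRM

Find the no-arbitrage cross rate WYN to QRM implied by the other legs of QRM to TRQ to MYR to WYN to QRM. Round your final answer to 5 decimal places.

Known legs of the cycle: 0.7161 × 1.717 × 1.929 = 2.3717897973
For no arbitrage the full-cycle product must be 1, so the missing rate is 1 / 2.3717897973 ≈ 0.4216225.

0.42162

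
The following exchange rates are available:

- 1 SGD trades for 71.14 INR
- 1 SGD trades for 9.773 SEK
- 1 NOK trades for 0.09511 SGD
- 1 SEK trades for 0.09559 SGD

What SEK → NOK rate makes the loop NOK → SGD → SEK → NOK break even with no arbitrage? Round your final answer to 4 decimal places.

Known legs of the cycle: 0.09511 × 9.773 = 0.92951003
For no arbitrage the full-cycle product must be 1, so the missing rate is 1 / 0.92951003 ≈ 1.075836.

1.0758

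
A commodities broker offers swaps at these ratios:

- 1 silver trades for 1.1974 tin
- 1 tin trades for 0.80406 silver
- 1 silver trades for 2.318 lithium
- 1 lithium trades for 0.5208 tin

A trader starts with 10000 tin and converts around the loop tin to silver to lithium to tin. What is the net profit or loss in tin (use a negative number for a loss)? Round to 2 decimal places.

10000 tin × 0.80406 = 8040.6 silver
8040.6 silver × 2.318 = 18638.1108 lithium
18638.1108 lithium × 0.5208 = 9706.72810464 tin
Net change: 9706.72810464 − 10000 = -293.27189536 tin

-293.27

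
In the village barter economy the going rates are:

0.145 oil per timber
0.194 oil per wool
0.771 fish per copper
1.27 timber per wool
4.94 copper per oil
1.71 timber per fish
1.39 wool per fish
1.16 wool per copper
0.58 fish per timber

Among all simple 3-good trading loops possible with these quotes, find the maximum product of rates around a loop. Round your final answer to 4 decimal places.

copper→wool→oil→copper: 1.16 × 0.194 × 4.94 = 1.11170
timber→fish→wool→timber: 0.58 × 1.39 × 1.27 = 1.02387
Maximum is copper→wool→oil→copper at 1.1117; arbitrage exists.

1.1117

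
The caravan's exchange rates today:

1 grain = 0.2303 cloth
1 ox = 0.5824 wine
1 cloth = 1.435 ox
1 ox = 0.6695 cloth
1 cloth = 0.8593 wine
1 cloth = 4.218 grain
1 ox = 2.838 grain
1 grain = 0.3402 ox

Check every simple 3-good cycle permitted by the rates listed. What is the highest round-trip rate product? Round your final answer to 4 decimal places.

0.9607

cloth→grain→ox→cloth: 4.218 × 0.3402 × 0.6695 = 0.96071
cloth→ox→grain→cloth: 1.435 × 2.838 × 0.2303 = 0.93790
Maximum is cloth→grain→ox→cloth at 0.9607; no arbitrage — every cycle loses value.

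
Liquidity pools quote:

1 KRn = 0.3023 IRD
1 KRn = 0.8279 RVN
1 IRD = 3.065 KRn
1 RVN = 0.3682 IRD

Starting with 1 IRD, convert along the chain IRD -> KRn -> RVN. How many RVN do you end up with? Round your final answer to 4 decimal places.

2.5375

1 IRD × 3.065 = 3.065 KRn
3.065 KRn × 0.8279 = 2.5375135 RVN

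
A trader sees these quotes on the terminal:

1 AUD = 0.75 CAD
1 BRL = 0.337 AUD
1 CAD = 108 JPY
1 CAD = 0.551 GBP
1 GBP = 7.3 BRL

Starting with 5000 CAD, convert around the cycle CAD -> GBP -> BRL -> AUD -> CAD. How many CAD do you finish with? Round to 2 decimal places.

5083.18

5000 CAD × 0.551 = 2755 GBP
2755 GBP × 7.3 = 20111.5 BRL
20111.5 BRL × 0.337 = 6777.5755 AUD
6777.5755 AUD × 0.75 = 5083.181625 CAD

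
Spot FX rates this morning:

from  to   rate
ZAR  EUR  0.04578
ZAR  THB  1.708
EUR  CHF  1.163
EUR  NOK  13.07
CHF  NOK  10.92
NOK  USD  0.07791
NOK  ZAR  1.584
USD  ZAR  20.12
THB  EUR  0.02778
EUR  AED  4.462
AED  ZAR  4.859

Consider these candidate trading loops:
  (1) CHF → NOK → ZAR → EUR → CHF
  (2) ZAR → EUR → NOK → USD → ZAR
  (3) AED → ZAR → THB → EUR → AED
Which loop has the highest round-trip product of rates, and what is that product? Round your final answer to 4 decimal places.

1.0287

(1) 10.92 × 1.584 × 0.04578 × 1.163 = 0.92094
(2) 0.04578 × 13.07 × 0.07791 × 20.12 = 0.93793
(3) 4.859 × 1.708 × 0.02778 × 4.462 = 1.02872
Highest is cycle (3) at 1.0287 (>1, arbitrage).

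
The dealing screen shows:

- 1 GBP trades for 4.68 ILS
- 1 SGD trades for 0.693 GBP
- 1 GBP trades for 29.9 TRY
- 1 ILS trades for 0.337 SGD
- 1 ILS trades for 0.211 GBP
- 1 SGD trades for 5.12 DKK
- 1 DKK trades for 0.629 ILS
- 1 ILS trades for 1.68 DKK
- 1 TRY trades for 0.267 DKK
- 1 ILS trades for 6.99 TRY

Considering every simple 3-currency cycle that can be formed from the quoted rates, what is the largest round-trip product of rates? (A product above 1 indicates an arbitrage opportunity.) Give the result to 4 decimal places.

TRY→DKK→ILS→TRY: 0.267 × 0.629 × 6.99 = 1.17392
ILS→SGD→GBP→ILS: 0.337 × 0.693 × 4.68 = 1.09297
ILS→SGD→DKK→ILS: 0.337 × 5.12 × 0.629 = 1.08530
Maximum is TRY→DKK→ILS→TRY at 1.1739; arbitrage exists.

1.1739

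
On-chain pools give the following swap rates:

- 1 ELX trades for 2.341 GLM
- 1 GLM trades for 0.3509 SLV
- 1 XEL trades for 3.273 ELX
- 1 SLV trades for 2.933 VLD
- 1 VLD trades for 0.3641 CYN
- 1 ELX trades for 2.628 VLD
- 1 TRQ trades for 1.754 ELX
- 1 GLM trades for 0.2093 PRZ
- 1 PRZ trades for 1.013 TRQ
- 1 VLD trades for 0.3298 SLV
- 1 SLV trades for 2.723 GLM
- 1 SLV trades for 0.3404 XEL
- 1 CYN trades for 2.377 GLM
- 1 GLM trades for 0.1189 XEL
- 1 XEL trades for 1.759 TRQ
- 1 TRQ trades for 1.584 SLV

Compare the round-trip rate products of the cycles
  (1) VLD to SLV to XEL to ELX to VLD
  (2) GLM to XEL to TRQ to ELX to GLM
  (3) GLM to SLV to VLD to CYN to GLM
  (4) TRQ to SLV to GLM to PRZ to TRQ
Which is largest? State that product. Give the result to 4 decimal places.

0.9656

(1) 0.3298 × 0.3404 × 3.273 × 2.628 = 0.96563
(2) 0.1189 × 1.759 × 1.754 × 2.341 = 0.85877
(3) 0.3509 × 2.933 × 0.3641 × 2.377 = 0.89073
(4) 1.584 × 2.723 × 0.2093 × 1.013 = 0.91450
Highest is cycle (1) at 0.9656 (≤1, no arbitrage).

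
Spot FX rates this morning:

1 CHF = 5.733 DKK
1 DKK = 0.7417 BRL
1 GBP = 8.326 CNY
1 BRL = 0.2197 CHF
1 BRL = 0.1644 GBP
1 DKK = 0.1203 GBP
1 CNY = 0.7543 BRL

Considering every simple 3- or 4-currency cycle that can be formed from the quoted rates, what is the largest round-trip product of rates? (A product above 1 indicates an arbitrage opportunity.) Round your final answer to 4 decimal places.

1.0325

GBP→CNY→BRL→GBP: 8.326 × 0.7543 × 0.1644 = 1.03248
DKK→BRL→CHF→DKK: 0.7417 × 0.2197 × 5.733 = 0.93420
Maximum is GBP→CNY→BRL→GBP at 1.0325; arbitrage exists.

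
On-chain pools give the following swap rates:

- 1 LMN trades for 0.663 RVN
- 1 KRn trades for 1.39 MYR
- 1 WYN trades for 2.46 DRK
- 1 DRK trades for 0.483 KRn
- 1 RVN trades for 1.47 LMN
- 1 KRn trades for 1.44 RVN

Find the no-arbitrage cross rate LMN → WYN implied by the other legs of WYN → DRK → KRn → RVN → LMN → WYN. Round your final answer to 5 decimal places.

Known legs of the cycle: 2.46 × 0.483 × 1.44 × 1.47 = 2.515139424
For no arbitrage the full-cycle product must be 1, so the missing rate is 1 / 2.515139424 ≈ 0.3975923.

0.39759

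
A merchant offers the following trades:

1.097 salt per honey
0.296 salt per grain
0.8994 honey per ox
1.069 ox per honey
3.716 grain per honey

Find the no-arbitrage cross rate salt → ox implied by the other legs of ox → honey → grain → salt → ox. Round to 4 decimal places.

1.0108

Known legs of the cycle: 0.8994 × 3.716 × 0.296 = 0.9892824384
For no arbitrage the full-cycle product must be 1, so the missing rate is 1 / 0.9892824384 ≈ 1.010834.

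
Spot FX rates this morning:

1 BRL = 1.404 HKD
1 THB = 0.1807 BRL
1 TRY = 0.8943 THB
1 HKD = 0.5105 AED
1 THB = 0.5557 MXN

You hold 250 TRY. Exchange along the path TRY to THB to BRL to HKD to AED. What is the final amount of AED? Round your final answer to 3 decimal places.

28.956

250 TRY × 0.8943 = 223.575 THB
223.575 THB × 0.1807 = 40.4000025 BRL
40.4000025 BRL × 1.404 = 56.72160351 HKD
56.72160351 HKD × 0.5105 = 28.956378591855 AED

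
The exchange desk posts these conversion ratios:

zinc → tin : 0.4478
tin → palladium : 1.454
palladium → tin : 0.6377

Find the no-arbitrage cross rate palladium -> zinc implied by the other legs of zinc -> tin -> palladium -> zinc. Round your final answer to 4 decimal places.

1.5359

Known legs of the cycle: 0.4478 × 1.454 = 0.6511012
For no arbitrage the full-cycle product must be 1, so the missing rate is 1 / 0.6511012 ≈ 1.535860.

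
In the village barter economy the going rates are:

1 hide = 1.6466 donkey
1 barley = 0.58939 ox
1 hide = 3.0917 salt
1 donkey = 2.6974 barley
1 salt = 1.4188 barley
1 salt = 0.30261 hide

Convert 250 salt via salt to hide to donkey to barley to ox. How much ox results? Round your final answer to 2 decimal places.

198.04

250 salt × 0.30261 = 75.6525 hide
75.6525 hide × 1.6466 = 124.5694065 donkey
124.5694065 donkey × 2.6974 = 336.0135170931 barley
336.0135170931 barley × 0.58939 = 198.043006839502209 ox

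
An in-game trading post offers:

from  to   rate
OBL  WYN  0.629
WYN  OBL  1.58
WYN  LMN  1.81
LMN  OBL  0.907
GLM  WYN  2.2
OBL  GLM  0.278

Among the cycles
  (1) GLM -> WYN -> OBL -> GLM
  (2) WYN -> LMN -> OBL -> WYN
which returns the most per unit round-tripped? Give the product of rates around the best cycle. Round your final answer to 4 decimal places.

(1) 2.2 × 1.58 × 0.278 = 0.96633
(2) 1.81 × 0.907 × 0.629 = 1.03261
Highest is cycle (2) at 1.0326 (>1, arbitrage).

1.0326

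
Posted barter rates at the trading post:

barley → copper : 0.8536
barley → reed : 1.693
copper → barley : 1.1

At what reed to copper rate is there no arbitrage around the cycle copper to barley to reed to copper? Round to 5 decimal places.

Known legs of the cycle: 1.1 × 1.693 = 1.8623
For no arbitrage the full-cycle product must be 1, so the missing rate is 1 / 1.8623 ≈ 0.5369704.

0.53697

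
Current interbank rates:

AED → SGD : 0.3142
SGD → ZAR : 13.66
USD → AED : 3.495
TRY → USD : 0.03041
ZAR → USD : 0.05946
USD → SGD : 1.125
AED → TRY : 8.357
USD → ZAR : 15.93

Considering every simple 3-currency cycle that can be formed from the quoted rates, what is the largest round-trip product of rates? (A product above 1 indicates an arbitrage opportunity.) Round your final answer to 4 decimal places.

SGD→ZAR→USD→SGD: 13.66 × 0.05946 × 1.125 = 0.91375
USD→AED→TRY→USD: 3.495 × 8.357 × 0.03041 = 0.88821
Maximum is SGD→ZAR→USD→SGD at 0.9138; no arbitrage — every cycle loses value.

0.9138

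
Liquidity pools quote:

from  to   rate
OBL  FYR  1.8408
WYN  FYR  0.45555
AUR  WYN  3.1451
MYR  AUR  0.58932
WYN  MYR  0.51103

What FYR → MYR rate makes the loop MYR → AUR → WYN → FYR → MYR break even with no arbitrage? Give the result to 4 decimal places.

1.1843

Known legs of the cycle: 0.58932 × 3.1451 × 0.45555 = 0.8443484097426
For no arbitrage the full-cycle product must be 1, so the missing rate is 1 / 0.8443484097426 ≈ 1.184345.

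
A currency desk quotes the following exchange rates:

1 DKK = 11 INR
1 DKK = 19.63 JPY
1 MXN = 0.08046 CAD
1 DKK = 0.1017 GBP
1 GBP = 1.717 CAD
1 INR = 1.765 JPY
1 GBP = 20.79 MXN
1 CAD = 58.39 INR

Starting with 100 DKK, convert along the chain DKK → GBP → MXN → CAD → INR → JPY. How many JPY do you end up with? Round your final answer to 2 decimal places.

100 DKK × 0.1017 = 10.17 GBP
10.17 GBP × 20.79 = 211.4343 MXN
211.4343 MXN × 0.08046 = 17.012003778 CAD
17.012003778 CAD × 58.39 = 993.33090059742 INR
993.33090059742 INR × 1.765 = 1753.2290395544463 JPY

1753.23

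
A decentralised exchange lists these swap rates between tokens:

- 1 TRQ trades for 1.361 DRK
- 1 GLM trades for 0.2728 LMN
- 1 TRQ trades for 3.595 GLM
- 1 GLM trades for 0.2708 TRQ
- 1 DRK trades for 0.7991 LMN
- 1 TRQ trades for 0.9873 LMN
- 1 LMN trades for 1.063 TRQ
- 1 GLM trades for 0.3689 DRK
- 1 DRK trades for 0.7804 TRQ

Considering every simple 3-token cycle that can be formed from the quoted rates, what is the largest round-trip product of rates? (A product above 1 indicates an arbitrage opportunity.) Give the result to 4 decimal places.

DRK→LMN→TRQ→DRK: 0.7991 × 1.063 × 1.361 = 1.15609
LMN→TRQ→GLM→LMN: 1.063 × 3.595 × 0.2728 = 1.04250
DRK→TRQ→GLM→DRK: 0.7804 × 3.595 × 0.3689 = 1.03496
Maximum is DRK→LMN→TRQ→DRK at 1.1561; arbitrage exists.

1.1561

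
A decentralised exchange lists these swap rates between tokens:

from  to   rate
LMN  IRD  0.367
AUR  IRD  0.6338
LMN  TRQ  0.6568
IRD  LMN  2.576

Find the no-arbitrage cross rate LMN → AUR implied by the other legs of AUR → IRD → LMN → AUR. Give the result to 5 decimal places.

0.61249

Known legs of the cycle: 0.6338 × 2.576 = 1.6326688
For no arbitrage the full-cycle product must be 1, so the missing rate is 1 / 1.6326688 ≈ 0.6124941.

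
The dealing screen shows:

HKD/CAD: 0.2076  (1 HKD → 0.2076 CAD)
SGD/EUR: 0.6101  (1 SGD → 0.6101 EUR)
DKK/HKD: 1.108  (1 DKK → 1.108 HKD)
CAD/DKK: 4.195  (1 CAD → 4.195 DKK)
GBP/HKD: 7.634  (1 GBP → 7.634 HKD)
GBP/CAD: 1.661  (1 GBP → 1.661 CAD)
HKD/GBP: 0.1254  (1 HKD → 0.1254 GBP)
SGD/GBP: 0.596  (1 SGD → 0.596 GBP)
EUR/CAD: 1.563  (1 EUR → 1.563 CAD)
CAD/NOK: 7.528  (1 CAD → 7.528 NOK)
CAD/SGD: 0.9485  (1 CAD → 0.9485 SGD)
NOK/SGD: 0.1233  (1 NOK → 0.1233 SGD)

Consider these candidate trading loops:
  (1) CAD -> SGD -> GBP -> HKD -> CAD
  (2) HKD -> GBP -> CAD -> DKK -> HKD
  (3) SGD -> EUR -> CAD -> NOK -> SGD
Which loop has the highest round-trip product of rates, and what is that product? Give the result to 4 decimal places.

0.9681

(1) 0.9485 × 0.596 × 7.634 × 0.2076 = 0.89591
(2) 0.1254 × 1.661 × 4.195 × 1.108 = 0.96814
(3) 0.6101 × 1.563 × 7.528 × 0.1233 = 0.88512
Highest is cycle (2) at 0.9681 (≤1, no arbitrage).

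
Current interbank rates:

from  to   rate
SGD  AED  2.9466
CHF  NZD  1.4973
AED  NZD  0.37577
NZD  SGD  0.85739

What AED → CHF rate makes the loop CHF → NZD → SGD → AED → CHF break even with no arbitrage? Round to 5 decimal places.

0.26436

Known legs of the cycle: 1.4973 × 0.85739 × 2.9466 = 3.7827568204902
For no arbitrage the full-cycle product must be 1, so the missing rate is 1 / 3.7827568204902 ≈ 0.2643575.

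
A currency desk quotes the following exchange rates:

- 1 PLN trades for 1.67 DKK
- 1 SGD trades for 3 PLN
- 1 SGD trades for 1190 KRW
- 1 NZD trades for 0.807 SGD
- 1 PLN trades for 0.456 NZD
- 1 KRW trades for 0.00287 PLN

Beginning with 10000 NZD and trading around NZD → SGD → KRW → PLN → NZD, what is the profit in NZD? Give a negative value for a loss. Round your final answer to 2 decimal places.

2568.03

10000 NZD × 0.807 = 8070 SGD
8070 SGD × 1190 = 9603300 KRW
9603300 KRW × 0.00287 = 27561.471 PLN
27561.471 PLN × 0.456 = 12568.030776 NZD
Net change: 12568.030776 − 10000 = 2568.030776 NZD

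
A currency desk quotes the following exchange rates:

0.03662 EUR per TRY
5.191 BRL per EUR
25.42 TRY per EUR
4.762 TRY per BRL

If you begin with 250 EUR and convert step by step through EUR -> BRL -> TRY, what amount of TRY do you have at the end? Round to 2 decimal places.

6179.89

250 EUR × 5.191 = 1297.75 BRL
1297.75 BRL × 4.762 = 6179.8855 TRY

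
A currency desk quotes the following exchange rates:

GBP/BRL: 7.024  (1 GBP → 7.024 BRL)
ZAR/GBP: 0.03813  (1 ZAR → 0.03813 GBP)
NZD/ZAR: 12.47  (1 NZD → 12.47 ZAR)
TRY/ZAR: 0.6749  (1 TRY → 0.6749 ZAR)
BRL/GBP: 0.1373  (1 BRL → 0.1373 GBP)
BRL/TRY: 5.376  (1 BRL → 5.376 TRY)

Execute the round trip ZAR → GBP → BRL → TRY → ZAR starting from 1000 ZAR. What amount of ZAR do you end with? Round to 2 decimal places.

1000 ZAR × 0.03813 = 38.13 GBP
38.13 GBP × 7.024 = 267.82512 BRL
267.82512 BRL × 5.376 = 1439.82784512 TRY
1439.82784512 TRY × 0.6749 = 971.739812671488 ZAR

971.74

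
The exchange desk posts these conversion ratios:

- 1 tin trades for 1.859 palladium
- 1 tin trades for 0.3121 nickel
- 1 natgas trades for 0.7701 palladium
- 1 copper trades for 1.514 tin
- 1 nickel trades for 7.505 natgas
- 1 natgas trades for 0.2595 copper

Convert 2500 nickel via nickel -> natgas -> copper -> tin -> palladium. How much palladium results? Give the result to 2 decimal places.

13703.56

2500 nickel × 7.505 = 18762.5 natgas
18762.5 natgas × 0.2595 = 4868.86875 copper
4868.86875 copper × 1.514 = 7371.4672875 tin
7371.4672875 tin × 1.859 = 13703.5576874625 palladium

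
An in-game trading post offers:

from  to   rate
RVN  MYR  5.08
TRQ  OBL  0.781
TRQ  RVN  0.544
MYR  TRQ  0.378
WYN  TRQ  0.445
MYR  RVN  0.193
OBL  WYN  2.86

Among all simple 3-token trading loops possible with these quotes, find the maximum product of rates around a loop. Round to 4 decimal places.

TRQ→RVN→MYR→TRQ: 0.544 × 5.08 × 0.378 = 1.04461
TRQ→OBL→WYN→TRQ: 0.781 × 2.86 × 0.445 = 0.99398
Maximum is TRQ→RVN→MYR→TRQ at 1.0446; arbitrage exists.

1.0446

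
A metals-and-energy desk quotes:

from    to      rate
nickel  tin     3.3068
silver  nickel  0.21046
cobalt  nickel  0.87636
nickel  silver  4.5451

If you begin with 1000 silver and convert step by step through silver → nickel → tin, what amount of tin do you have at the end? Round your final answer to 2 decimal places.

1000 silver × 0.21046 = 210.46 nickel
210.46 nickel × 3.3068 = 695.949128 tin

695.95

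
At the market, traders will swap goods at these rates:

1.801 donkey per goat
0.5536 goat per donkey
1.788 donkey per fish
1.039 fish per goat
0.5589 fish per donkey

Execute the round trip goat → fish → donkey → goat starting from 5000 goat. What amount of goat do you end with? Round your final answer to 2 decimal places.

5142.20

5000 goat × 1.039 = 5195 fish
5195 fish × 1.788 = 9288.66 donkey
9288.66 donkey × 0.5536 = 5142.202176 goat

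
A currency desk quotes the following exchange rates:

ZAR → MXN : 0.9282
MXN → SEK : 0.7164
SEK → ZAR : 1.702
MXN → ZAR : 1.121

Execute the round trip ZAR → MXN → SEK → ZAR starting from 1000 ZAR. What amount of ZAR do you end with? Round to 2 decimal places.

1000 ZAR × 0.9282 = 928.2 MXN
928.2 MXN × 0.7164 = 664.96248 SEK
664.96248 SEK × 1.702 = 1131.76614096 ZAR

1131.77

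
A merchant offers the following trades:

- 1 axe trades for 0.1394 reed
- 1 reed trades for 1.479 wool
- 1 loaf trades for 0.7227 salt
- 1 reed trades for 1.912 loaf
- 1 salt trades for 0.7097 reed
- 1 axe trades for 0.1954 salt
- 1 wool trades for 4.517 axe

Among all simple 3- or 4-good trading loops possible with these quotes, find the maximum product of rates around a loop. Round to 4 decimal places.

0.9807

salt→reed→loaf→salt: 0.7097 × 1.912 × 0.7227 = 0.98067
wool→axe→reed→wool: 4.517 × 0.1394 × 1.479 = 0.93128
wool→axe→salt→reed→wool: 4.517 × 0.1954 × 0.7097 × 1.479 = 0.92644
Maximum is salt→reed→loaf→salt at 0.9807; no arbitrage — every cycle loses value.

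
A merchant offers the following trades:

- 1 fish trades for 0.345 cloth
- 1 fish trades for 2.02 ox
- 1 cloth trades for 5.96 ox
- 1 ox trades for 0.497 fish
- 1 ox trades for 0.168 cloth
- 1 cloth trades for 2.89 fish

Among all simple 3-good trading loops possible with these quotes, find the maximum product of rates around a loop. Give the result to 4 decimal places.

1.0219

cloth→ox→fish→cloth: 5.96 × 0.497 × 0.345 = 1.02193
cloth→fish→ox→cloth: 2.89 × 2.02 × 0.168 = 0.98075
Maximum is cloth→ox→fish→cloth at 1.0219; arbitrage exists.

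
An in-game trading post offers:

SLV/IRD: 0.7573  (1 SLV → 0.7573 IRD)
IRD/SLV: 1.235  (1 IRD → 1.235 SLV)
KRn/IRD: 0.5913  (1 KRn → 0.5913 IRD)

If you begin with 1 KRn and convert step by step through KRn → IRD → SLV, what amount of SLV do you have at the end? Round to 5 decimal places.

0.73026

1 KRn × 0.5913 = 0.5913 IRD
0.5913 IRD × 1.235 = 0.7302555 SLV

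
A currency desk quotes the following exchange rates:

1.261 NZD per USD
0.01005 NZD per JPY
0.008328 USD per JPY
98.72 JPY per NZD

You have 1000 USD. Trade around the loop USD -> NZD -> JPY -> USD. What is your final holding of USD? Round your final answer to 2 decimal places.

1000 USD × 1.261 = 1261 NZD
1261 NZD × 98.72 = 124485.92 JPY
124485.92 JPY × 0.008328 = 1036.71874176 USD

1036.72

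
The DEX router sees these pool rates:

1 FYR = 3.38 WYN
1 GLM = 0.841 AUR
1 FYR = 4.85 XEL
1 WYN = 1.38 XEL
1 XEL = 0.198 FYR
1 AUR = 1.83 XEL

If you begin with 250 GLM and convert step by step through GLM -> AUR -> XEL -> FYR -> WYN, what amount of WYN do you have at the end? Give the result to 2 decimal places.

250 GLM × 0.841 = 210.25 AUR
210.25 AUR × 1.83 = 384.7575 XEL
384.7575 XEL × 0.198 = 76.181985 FYR
76.181985 FYR × 3.38 = 257.4951093 WYN

257.50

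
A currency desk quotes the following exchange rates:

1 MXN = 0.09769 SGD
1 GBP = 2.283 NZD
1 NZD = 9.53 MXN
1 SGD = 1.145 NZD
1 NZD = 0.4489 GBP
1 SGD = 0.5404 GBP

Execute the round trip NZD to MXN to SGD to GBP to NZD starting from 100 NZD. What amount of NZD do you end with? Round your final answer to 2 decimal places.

100 NZD × 9.53 = 953 MXN
953 MXN × 0.09769 = 93.09857 SGD
93.09857 SGD × 0.5404 = 50.310467228 GBP
50.310467228 GBP × 2.283 = 114.858796681524 NZD

114.86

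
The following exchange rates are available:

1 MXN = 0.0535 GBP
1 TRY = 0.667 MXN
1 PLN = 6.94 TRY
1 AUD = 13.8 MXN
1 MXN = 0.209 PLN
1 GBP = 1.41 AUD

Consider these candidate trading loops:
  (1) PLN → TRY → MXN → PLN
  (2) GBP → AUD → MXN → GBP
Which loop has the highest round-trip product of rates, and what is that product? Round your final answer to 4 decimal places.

1.0410

(1) 6.94 × 0.667 × 0.209 = 0.96746
(2) 1.41 × 13.8 × 0.0535 = 1.04100
Highest is cycle (2) at 1.0410 (>1, arbitrage).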